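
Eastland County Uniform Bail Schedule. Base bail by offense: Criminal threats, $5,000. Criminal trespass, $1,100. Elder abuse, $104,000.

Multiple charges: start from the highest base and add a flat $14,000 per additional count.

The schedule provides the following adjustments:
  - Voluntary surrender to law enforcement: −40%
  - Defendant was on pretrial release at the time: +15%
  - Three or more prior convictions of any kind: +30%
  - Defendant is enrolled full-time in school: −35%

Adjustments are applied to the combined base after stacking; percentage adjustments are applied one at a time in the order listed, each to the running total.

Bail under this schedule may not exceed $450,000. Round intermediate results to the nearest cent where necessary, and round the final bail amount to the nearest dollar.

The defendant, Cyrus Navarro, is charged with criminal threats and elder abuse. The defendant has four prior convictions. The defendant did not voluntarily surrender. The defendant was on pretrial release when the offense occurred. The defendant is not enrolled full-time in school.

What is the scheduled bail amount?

$176,410

Base amounts from the schedule: criminal threats $5,000; elder abuse $104,000.
Stacking rule: highest base plus $14,000 per additional charge. Highest is elder abuse at $104,000; 1 additional charge → +$14,000. Combined base = $118,000.
Defendant was on pretrial release at the time (+15%): $118,000 × 1.15 = $135,700.
Three or more prior convictions of any kind (+30%): $135,700 × 1.3 = $176,410.
$176,410 is within the $450,000 maximum.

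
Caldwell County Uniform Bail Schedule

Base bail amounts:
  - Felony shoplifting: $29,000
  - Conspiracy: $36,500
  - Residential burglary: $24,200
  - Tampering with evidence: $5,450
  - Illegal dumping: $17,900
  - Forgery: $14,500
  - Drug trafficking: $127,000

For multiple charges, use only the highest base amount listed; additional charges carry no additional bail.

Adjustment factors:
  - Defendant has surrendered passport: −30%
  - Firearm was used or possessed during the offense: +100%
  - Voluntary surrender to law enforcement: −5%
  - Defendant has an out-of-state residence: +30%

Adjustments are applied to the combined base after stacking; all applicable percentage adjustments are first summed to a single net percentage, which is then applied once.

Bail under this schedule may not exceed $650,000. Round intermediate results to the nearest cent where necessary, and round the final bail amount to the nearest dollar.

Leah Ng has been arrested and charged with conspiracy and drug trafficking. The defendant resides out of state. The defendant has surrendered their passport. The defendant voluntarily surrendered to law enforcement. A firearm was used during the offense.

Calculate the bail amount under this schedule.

$247,650

Base amounts from the schedule: conspiracy $36,500; drug trafficking $127,000.
Stacking rule: use the highest base only. Highest is drug trafficking at $127,000. Combined base = $127,000.
Net percentage adjustment: −30% +100% −5% +30% = +95%. $127,000 × 1.95 = $247,650.
$247,650 is within the $650,000 maximum.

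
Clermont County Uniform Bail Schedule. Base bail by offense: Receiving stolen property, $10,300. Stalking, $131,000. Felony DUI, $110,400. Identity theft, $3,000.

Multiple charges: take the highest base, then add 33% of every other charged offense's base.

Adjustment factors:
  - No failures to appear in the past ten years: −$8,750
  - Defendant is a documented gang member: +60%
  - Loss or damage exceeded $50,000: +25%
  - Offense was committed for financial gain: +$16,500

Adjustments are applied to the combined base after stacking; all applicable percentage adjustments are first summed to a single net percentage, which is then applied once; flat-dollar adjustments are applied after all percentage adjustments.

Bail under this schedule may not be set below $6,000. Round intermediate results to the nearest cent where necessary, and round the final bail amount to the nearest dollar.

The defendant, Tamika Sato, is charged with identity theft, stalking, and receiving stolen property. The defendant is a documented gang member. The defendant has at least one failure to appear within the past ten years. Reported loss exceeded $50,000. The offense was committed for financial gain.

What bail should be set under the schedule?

Base amounts from the schedule: identity theft $3,000; stalking $131,000; receiving stolen property $10,300.
Stacking rule: highest base plus 33% of each additional charge. Highest is stalking at $131,000. Additional: $3,000 × 33% = $990; $10,300 × 33% = $3,399. Combined base = $131,000 + $4,389 = $135,389.
Net percentage adjustment: +60% +25% = +85%. $135,389 × 1.85 = $250,469.65.
Offense was committed for financial gain (+$16,500 flat): $250,469.65 + $16,500 = $266,969.65.
$266,969.65 is at or above the $6,000 minimum.
Rounded to the nearest dollar: $266,970.

$266,970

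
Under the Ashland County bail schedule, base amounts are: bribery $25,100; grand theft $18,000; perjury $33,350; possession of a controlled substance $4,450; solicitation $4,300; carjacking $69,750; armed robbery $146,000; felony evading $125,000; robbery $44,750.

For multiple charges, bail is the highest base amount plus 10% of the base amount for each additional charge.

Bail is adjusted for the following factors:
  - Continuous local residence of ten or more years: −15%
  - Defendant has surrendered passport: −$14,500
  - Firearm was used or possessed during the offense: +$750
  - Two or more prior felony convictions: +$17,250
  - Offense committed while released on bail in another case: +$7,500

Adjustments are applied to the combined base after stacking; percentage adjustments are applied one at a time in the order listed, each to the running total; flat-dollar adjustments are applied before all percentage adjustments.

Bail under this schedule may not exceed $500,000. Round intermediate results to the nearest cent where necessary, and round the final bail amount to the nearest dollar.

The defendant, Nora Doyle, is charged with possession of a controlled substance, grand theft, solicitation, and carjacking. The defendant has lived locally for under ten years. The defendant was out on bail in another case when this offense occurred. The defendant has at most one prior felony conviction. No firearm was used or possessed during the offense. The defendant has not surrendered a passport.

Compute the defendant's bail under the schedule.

Base amounts from the schedule: possession of a controlled substance $4,450; grand theft $18,000; solicitation $4,300; carjacking $69,750.
Stacking rule: highest base plus 10% of each additional charge. Highest is carjacking at $69,750. Additional: $4,450 × 10% = $445; $18,000 × 10% = $1,800; $4,300 × 10% = $430. Combined base = $69,750 + $2,675 = $72,425.
Offense committed while released on bail in another case (+$7,500 flat): $72,425 + $7,500 = $79,925.
$79,925 is within the $500,000 maximum.

$79,925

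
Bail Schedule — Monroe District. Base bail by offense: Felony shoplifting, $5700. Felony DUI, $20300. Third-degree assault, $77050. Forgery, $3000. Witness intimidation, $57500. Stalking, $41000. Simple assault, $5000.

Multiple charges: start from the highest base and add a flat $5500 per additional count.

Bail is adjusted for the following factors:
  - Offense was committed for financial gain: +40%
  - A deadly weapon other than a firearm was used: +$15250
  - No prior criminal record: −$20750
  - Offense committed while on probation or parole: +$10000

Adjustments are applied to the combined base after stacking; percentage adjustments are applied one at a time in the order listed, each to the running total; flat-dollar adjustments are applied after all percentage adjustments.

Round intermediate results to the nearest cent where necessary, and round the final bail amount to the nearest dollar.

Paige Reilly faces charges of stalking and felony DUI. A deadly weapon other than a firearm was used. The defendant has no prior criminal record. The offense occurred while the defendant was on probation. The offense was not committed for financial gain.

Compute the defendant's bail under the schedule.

$51000

Base amounts from the schedule: stalking $41000; felony DUI $20300.
Stacking rule: highest base plus $5500 per additional charge. Highest is stalking at $41000; 1 additional charge → +$5500. Combined base = $46500.
A deadly weapon other than a firearm was used (+$15250 flat): $46500 + $15250 = $61750.
No prior criminal record (−$20750 flat): $61750 − $20750 = $41000.
Offense committed while on probation or parole (+$10000 flat): $41000 + $10000 = $51000.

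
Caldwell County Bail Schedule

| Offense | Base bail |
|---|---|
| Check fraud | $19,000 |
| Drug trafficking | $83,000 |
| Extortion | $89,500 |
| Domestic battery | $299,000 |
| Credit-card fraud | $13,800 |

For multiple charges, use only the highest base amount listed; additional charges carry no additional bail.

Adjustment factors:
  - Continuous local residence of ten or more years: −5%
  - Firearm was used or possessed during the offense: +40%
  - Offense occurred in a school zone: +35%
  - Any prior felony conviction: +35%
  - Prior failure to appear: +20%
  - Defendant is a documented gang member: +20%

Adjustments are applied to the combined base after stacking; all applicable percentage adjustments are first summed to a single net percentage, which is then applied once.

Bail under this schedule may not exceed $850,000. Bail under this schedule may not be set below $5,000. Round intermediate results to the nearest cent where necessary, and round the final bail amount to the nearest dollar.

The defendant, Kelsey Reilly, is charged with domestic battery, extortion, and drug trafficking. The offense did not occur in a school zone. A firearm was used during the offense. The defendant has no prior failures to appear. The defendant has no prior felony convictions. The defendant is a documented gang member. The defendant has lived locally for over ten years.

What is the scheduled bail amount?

Base amounts from the schedule: domestic battery $299,000; extortion $89,500; drug trafficking $83,000.
Stacking rule: use the highest base only. Highest is domestic battery at $299,000. Combined base = $299,000.
Net percentage adjustment: −5% +40% +20% = +55%. $299,000 × 1.55 = $463,450.
$463,450 is within the $850,000 maximum.
$463,450 is at or above the $5,000 minimum.

$463,450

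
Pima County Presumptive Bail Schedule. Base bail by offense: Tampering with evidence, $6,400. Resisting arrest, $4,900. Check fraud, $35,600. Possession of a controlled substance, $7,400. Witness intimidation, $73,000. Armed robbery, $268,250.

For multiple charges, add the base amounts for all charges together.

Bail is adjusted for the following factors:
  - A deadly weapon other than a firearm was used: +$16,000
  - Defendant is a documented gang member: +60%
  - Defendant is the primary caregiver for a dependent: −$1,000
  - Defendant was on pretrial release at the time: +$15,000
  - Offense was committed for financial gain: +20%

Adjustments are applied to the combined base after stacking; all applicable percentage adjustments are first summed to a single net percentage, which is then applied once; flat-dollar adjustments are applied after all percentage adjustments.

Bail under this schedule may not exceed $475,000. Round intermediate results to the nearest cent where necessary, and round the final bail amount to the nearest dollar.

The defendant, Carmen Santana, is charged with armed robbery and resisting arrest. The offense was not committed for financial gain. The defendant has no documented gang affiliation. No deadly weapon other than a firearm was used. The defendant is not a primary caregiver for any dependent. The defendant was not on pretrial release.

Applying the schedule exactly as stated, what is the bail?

Base amounts from the schedule: armed robbery $268,250; resisting arrest $4,900.
Stacking rule: sum of all bases. $268,250 + $4,900 = $273,150.
No adjustment factors apply to this defendant.
$273,150 is within the $475,000 maximum.

$273,150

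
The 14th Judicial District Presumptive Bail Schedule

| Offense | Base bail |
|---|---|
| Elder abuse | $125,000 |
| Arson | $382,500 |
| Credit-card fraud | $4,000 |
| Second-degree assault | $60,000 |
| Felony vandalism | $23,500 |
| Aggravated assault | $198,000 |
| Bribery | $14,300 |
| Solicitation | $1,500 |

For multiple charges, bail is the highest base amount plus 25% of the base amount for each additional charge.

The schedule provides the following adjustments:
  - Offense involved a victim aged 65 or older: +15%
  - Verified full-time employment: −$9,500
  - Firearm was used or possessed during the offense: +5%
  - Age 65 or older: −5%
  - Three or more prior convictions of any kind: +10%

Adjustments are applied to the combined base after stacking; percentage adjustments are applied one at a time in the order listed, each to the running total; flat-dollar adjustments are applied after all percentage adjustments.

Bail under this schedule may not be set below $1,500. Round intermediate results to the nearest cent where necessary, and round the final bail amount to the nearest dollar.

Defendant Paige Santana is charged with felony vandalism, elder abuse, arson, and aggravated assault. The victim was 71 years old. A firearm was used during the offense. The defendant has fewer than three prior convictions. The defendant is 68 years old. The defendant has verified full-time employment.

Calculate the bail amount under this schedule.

$528,645

Base amounts from the schedule: felony vandalism $23,500; elder abuse $125,000; arson $382,500; aggravated assault $198,000.
Stacking rule: highest base plus 25% of each additional charge. Highest is arson at $382,500. Additional: $23,500 × 25% = $5,875; $125,000 × 25% = $31,250; $198,000 × 25% = $49,500. Combined base = $382,500 + $86,625 = $469,125.
Offense involved a victim aged 65 or older (+15%): $469,125 × 1.15 = $539,493.75.
Firearm was used or possessed during the offense (+5%): $539,493.75 × 1.05 = $566,468.44.
Age 65 or older (−5%): $566,468.44 × 0.95 = $538,145.02.
Verified full-time employment (−$9,500 flat): $538,145.02 − $9,500 = $528,645.02.
$528,645.02 is at or above the $1,500 minimum.
Rounded to the nearest dollar: $528,645.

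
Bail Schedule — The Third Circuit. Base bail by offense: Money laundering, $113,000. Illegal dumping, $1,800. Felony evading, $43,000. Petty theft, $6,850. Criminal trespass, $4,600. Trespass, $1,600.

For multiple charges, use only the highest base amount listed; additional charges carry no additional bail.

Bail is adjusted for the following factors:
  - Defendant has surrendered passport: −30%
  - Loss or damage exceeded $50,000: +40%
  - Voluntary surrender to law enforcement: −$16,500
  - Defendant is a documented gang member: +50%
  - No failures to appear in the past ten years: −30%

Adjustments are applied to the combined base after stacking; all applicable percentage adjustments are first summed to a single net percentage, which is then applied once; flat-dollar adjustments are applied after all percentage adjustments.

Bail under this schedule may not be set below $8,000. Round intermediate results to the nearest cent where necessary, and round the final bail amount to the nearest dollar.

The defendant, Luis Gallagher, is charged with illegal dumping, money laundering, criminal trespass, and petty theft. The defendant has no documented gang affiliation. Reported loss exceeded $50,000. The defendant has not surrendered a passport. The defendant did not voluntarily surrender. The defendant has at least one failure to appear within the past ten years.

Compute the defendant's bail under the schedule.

Base amounts from the schedule: illegal dumping $1,800; money laundering $113,000; criminal trespass $4,600; petty theft $6,850.
Stacking rule: use the highest base only. Highest is money laundering at $113,000. Combined base = $113,000.
Loss or damage exceeded $50,000 (+40%): $113,000 × 1.4 = $158,200.
$158,200 is at or above the $8,000 minimum.

$158,200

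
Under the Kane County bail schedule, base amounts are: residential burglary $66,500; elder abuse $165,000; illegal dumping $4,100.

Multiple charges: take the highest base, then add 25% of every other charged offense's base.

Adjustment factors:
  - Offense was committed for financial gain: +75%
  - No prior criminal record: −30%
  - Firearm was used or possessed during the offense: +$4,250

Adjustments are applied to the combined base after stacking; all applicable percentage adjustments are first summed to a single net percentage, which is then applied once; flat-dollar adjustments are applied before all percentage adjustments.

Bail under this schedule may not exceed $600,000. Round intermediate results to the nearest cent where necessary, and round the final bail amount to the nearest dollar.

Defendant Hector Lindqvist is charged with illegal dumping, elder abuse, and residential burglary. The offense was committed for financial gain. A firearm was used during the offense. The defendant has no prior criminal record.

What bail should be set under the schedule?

Base amounts from the schedule: illegal dumping $4,100; elder abuse $165,000; residential burglary $66,500.
Stacking rule: highest base plus 25% of each additional charge. Highest is elder abuse at $165,000. Additional: $4,100 × 25% = $1,025; $66,500 × 25% = $16,625. Combined base = $165,000 + $17,650 = $182,650.
Firearm was used or possessed during the offense (+$4,250 flat): $182,650 + $4,250 = $186,900.
Net percentage adjustment: +75% −30% = +45%. $186,900 × 1.45 = $271,005.
$271,005 is within the $600,000 maximum.

$271,005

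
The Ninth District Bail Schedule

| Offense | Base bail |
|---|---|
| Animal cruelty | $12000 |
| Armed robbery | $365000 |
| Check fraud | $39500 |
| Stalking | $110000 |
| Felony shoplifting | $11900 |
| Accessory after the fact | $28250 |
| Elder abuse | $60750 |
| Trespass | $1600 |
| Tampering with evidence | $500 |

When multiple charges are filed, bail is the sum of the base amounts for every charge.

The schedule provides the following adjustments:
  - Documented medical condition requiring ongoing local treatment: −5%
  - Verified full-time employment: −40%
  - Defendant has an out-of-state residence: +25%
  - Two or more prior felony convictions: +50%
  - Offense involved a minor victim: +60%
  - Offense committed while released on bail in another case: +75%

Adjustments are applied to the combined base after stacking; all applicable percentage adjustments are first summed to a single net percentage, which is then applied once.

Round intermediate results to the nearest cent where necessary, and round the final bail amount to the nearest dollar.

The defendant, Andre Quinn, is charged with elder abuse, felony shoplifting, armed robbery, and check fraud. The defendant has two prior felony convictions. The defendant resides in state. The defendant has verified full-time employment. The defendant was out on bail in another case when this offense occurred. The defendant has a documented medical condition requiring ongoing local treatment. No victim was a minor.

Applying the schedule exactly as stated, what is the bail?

Base amounts from the schedule: elder abuse $60750; felony shoplifting $11900; armed robbery $365000; check fraud $39500.
Stacking rule: sum of all bases. $60750 + $11900 + $365000 + $39500 = $477150.
Net percentage adjustment: −5% −40% +50% +75% = +80%. $477150 × 1.8 = $858870.

$858870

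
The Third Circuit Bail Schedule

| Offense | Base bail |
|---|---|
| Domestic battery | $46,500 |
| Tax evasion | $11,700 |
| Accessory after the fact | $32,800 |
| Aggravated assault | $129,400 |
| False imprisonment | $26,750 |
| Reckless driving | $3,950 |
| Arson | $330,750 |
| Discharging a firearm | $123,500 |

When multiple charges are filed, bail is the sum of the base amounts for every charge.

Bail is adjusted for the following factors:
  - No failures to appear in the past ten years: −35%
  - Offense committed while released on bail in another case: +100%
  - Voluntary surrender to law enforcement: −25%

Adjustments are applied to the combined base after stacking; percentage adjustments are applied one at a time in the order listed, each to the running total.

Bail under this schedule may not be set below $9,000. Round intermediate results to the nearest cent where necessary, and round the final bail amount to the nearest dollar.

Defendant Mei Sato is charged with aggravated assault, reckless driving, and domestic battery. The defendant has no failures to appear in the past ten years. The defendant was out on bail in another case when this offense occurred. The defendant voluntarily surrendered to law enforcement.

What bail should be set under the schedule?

Base amounts from the schedule: aggravated assault $129,400; reckless driving $3,950; domestic battery $46,500.
Stacking rule: sum of all bases. $129,400 + $3,950 + $46,500 = $179,850.
No failures to appear in the past ten years (−35%): $179,850 × 0.65 = $116,902.50.
Offense committed while released on bail in another case (+100%): $116,902.50 × 2 = $233,805.
Voluntary surrender to law enforcement (−25%): $233,805 × 0.75 = $175,353.75.
$175,353.75 is at or above the $9,000 minimum.
Rounded to the nearest dollar: $175,354.

$175,354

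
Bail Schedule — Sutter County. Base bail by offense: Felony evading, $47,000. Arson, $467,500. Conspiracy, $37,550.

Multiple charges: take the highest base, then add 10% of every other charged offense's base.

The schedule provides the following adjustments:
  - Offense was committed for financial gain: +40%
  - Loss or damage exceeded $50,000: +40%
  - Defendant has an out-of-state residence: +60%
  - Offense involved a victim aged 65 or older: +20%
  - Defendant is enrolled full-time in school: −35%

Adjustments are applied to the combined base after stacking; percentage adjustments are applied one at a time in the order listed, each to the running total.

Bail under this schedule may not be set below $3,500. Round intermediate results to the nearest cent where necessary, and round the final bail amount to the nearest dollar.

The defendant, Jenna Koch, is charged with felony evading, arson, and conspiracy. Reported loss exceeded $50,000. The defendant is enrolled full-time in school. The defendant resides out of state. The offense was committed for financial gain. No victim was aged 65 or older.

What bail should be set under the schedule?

Base amounts from the schedule: felony evading $47,000; arson $467,500; conspiracy $37,550.
Stacking rule: highest base plus 10% of each additional charge. Highest is arson at $467,500. Additional: $47,000 × 10% = $4,700; $37,550 × 10% = $3,755. Combined base = $467,500 + $8,455 = $475,955.
Offense was committed for financial gain (+40%): $475,955 × 1.4 = $666,337.
Loss or damage exceeded $50,000 (+40%): $666,337 × 1.4 = $932,871.80.
Defendant has an out-of-state residence (+60%): $932,871.80 × 1.6 = $1,492,594.88.
Defendant is enrolled full-time in school (−35%): $1,492,594.88 × 0.65 = $970,186.67.
$970,186.67 is at or above the $3,500 minimum.
Rounded to the nearest dollar: $970,187.

$970,187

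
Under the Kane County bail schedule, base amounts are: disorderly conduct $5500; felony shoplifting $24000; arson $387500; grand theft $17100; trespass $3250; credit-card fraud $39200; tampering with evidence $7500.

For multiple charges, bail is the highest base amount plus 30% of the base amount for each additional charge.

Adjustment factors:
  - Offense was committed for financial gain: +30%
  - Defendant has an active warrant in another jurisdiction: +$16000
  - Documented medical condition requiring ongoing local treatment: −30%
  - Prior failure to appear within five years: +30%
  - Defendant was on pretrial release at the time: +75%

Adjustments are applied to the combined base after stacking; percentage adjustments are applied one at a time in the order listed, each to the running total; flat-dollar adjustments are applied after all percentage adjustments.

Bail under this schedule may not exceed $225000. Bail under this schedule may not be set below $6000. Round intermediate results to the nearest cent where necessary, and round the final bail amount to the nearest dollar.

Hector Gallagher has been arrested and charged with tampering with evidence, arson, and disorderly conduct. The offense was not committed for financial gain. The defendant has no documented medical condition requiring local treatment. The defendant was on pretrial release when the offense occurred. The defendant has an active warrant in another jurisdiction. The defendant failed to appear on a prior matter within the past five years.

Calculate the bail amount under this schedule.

$225000

Base amounts from the schedule: tampering with evidence $7500; arson $387500; disorderly conduct $5500.
Stacking rule: highest base plus 30% of each additional charge. Highest is arson at $387500. Additional: $7500 × 30% = $2250; $5500 × 30% = $1650. Combined base = $387500 + $3900 = $391400.
Prior failure to appear within five years (+30%): $391400 × 1.3 = $508820.
Defendant was on pretrial release at the time (+75%): $508820 × 1.75 = $890435.
Defendant has an active warrant in another jurisdiction (+$16000 flat): $890435 + $16000 = $906435.
Result $906435 exceeds the maximum of $225000; bail is capped at $225000.
$225000 is at or above the $6000 minimum.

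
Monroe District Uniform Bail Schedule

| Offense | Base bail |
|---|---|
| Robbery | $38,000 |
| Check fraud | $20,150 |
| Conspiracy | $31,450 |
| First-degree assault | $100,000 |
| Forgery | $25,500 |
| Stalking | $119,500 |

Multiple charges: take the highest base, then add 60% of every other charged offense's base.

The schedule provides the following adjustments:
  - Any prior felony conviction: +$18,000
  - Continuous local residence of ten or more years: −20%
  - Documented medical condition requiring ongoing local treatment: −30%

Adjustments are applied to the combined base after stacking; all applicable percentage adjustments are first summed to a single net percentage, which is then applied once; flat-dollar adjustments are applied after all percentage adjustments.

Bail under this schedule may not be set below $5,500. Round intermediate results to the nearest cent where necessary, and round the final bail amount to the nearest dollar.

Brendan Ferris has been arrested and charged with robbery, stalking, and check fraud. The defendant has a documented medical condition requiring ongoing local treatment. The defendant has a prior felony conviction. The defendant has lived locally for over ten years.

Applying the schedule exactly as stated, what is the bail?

$95,195

Base amounts from the schedule: robbery $38,000; stalking $119,500; check fraud $20,150.
Stacking rule: highest base plus 60% of each additional charge. Highest is stalking at $119,500. Additional: $38,000 × 60% = $22,800; $20,150 × 60% = $12,090. Combined base = $119,500 + $34,890 = $154,390.
Net percentage adjustment: −20% −30% = −50%. $154,390 × 0.5 = $77,195.
Any prior felony conviction (+$18,000 flat): $77,195 + $18,000 = $95,195.
$95,195 is at or above the $5,500 minimum.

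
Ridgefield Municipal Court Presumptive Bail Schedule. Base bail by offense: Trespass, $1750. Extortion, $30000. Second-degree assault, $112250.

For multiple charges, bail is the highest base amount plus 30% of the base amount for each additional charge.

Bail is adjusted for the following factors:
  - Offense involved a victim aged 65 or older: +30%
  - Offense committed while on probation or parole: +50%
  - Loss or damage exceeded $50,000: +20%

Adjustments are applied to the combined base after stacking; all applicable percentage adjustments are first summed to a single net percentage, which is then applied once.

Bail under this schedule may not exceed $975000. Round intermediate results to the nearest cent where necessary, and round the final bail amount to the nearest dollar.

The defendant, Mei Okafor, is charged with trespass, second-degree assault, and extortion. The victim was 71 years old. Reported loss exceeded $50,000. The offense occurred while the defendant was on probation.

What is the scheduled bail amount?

Base amounts from the schedule: trespass $1750; second-degree assault $112250; extortion $30000.
Stacking rule: highest base plus 30% of each additional charge. Highest is second-degree assault at $112250. Additional: $1750 × 30% = $525; $30000 × 30% = $9000. Combined base = $112250 + $9525 = $121775.
Net percentage adjustment: +30% +50% +20% = +100%. $121775 × 2 = $243550.
$243550 is within the $975000 maximum.

$243550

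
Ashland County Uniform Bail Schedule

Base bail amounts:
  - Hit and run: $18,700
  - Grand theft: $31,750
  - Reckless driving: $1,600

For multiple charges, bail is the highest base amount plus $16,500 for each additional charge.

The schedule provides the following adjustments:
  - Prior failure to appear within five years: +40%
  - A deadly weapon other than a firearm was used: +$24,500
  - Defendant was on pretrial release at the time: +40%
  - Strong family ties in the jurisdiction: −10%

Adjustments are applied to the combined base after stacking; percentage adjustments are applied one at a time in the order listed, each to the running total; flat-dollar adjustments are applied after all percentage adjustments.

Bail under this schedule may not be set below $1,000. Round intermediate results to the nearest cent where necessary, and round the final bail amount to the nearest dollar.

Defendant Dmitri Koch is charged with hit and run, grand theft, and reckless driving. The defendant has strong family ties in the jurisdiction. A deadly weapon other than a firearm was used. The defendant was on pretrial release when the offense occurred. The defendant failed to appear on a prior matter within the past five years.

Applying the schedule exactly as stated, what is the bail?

$138,719

Base amounts from the schedule: hit and run $18,700; grand theft $31,750; reckless driving $1,600.
Stacking rule: highest base plus $16,500 per additional charge. Highest is grand theft at $31,750; 2 additional charges → +$33,000. Combined base = $64,750.
Prior failure to appear within five years (+40%): $64,750 × 1.4 = $90,650.
Defendant was on pretrial release at the time (+40%): $90,650 × 1.4 = $126,910.
Strong family ties in the jurisdiction (−10%): $126,910 × 0.9 = $114,219.
A deadly weapon other than a firearm was used (+$24,500 flat): $114,219 + $24,500 = $138,719.
$138,719 is at or above the $1,000 minimum.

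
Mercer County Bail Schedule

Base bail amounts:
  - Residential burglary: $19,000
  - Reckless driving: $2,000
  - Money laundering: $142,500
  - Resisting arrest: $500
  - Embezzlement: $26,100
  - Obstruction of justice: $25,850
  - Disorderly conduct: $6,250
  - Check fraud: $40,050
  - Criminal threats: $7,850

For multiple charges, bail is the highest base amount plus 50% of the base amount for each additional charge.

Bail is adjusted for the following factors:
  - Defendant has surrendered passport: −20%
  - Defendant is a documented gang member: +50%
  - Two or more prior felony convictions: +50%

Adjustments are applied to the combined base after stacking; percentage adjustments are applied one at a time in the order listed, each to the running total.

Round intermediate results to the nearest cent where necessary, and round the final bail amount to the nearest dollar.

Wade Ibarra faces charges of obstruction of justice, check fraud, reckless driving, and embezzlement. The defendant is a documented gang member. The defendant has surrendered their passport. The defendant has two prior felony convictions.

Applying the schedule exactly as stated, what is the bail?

Base amounts from the schedule: obstruction of justice $25,850; check fraud $40,050; reckless driving $2,000; embezzlement $26,100.
Stacking rule: highest base plus 50% of each additional charge. Highest is check fraud at $40,050. Additional: $25,850 × 50% = $12,925; $2,000 × 50% = $1,000; $26,100 × 50% = $13,050. Combined base = $40,050 + $26,975 = $67,025.
Defendant has surrendered passport (−20%): $67,025 × 0.8 = $53,620.
Defendant is a documented gang member (+50%): $53,620 × 1.5 = $80,430.
Two or more prior felony convictions (+50%): $80,430 × 1.5 = $120,645.

$120,645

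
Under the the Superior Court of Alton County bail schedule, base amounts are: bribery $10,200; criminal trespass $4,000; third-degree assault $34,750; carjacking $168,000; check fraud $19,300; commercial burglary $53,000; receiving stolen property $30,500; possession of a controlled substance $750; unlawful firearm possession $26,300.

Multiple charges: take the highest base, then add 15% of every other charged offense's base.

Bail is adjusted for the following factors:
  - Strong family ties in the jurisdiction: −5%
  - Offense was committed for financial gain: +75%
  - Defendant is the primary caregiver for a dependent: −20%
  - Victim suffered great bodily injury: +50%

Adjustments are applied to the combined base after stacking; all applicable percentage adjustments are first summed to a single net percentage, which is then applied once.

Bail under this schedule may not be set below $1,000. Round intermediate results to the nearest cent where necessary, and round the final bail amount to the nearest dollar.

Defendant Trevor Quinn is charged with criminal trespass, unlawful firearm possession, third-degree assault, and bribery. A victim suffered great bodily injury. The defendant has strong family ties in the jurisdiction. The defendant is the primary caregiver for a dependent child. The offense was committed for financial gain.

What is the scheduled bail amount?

$81,650

Base amounts from the schedule: criminal trespass $4,000; unlawful firearm possession $26,300; third-degree assault $34,750; bribery $10,200.
Stacking rule: highest base plus 15% of each additional charge. Highest is third-degree assault at $34,750. Additional: $4,000 × 15% = $600; $26,300 × 15% = $3,945; $10,200 × 15% = $1,530. Combined base = $34,750 + $6,075 = $40,825.
Net percentage adjustment: −5% +75% −20% +50% = +100%. $40,825 × 2 = $81,650.
$81,650 is at or above the $1,000 minimum.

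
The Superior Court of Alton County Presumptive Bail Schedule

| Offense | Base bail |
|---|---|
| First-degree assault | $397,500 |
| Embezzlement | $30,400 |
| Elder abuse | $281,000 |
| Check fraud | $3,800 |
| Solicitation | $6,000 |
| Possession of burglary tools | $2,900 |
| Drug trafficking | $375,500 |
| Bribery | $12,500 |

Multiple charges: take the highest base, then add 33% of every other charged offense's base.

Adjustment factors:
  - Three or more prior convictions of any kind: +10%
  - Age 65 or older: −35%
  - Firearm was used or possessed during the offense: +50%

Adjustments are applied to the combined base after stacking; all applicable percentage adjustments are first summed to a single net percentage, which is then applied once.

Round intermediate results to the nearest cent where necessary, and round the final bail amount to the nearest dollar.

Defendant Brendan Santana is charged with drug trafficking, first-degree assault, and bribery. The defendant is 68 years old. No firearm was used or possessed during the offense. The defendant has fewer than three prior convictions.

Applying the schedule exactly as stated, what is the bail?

$341,601

Base amounts from the schedule: drug trafficking $375,500; first-degree assault $397,500; bribery $12,500.
Stacking rule: highest base plus 33% of each additional charge. Highest is first-degree assault at $397,500. Additional: $375,500 × 33% = $123,915; $12,500 × 33% = $4,125. Combined base = $397,500 + $128,040 = $525,540.
Age 65 or older (−35%): $525,540 × 0.65 = $341,601.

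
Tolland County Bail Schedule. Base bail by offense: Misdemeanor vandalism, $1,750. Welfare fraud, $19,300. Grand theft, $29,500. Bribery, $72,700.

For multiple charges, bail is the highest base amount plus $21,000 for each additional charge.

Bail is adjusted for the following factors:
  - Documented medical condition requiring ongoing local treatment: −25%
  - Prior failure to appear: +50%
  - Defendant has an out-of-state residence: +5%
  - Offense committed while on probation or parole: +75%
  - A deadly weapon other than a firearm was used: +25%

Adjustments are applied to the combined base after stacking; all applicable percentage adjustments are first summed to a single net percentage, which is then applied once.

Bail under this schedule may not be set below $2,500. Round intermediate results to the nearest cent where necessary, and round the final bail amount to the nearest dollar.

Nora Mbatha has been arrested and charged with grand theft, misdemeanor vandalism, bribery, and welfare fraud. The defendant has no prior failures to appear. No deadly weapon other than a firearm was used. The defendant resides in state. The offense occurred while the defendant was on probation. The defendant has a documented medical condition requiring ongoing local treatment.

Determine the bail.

$203,550

Base amounts from the schedule: grand theft $29,500; misdemeanor vandalism $1,750; bribery $72,700; welfare fraud $19,300.
Stacking rule: highest base plus $21,000 per additional charge. Highest is bribery at $72,700; 3 additional charges → +$63,000. Combined base = $135,700.
Net percentage adjustment: −25% +75% = +50%. $135,700 × 1.5 = $203,550.
$203,550 is at or above the $2,500 minimum.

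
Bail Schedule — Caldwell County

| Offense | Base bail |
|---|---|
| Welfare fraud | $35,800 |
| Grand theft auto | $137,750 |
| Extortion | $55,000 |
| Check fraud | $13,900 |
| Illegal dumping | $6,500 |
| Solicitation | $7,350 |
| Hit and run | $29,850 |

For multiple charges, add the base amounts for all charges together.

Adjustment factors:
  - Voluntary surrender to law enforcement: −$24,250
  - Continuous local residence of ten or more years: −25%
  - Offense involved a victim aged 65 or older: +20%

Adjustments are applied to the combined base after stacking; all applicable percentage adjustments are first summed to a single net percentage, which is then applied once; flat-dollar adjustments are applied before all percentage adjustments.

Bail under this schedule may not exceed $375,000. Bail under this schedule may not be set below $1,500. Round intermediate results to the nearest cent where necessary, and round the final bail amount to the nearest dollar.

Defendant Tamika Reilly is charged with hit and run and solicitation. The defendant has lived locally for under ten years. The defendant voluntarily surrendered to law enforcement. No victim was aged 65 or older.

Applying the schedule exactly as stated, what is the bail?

Base amounts from the schedule: hit and run $29,850; solicitation $7,350.
Stacking rule: sum of all bases. $29,850 + $7,350 = $37,200.
Voluntary surrender to law enforcement (−$24,250 flat): $37,200 − $24,250 = $12,950.
$12,950 is within the $375,000 maximum.
$12,950 is at or above the $1,500 minimum.

$12,950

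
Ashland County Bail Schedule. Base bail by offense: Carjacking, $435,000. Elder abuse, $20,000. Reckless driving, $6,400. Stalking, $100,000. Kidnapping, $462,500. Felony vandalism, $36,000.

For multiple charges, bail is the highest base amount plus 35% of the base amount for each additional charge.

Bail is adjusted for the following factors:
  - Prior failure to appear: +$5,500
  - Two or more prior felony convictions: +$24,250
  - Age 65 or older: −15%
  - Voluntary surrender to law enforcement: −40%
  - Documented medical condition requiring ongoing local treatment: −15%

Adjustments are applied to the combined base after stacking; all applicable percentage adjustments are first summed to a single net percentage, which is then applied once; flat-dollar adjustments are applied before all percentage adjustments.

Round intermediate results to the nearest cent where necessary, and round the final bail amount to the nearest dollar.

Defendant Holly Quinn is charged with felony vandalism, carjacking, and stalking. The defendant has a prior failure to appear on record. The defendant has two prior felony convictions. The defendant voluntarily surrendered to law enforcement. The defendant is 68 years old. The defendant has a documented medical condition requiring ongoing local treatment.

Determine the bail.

$153,705

Base amounts from the schedule: felony vandalism $36,000; carjacking $435,000; stalking $100,000.
Stacking rule: highest base plus 35% of each additional charge. Highest is carjacking at $435,000. Additional: $36,000 × 35% = $12,600; $100,000 × 35% = $35,000. Combined base = $435,000 + $47,600 = $482,600.
Prior failure to appear (+$5,500 flat): $482,600 + $5,500 = $488,100.
Two or more prior felony convictions (+$24,250 flat): $488,100 + $24,250 = $512,350.
Net percentage adjustment: −15% −40% −15% = −70%. $512,350 × 0.3 = $153,705.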